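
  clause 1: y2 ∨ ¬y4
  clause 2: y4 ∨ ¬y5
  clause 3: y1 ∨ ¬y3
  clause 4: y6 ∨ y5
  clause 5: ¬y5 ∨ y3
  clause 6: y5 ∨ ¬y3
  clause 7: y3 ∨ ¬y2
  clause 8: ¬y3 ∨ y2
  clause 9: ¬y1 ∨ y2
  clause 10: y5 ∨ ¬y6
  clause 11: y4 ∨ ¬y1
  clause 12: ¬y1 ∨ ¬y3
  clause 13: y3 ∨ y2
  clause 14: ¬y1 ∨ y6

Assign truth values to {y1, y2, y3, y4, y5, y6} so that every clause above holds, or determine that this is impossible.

Branch on y2: set y2 = True.
Unit clause (y3) forces y3 = True.
Unit clause (y1) forces y1 = True.
Now (¬y1) is unsatisfied and unit — conflict.
That branch fails; take y2 = False instead.
Unit clause (¬y4) forces y4 = False.
Unit clause (¬y5) forces y5 = False.
Unit clause (y6) forces y6 = True.
Now (¬y6) is unsatisfied and unit — conflict.
Either choice for y2 ends in contradiction.

UNSATISFIABLE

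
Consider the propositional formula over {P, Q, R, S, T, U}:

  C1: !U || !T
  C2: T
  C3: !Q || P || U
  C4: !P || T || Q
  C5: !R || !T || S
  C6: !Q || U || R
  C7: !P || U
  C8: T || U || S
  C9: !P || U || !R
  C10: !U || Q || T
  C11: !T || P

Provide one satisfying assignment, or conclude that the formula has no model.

Unit clause (T) forces T = true.
Unit clause (!U) forces U = false.
Unit clause (!P) forces P = false.
That conflicts with the unit clause (P).

UNSATISFIABLE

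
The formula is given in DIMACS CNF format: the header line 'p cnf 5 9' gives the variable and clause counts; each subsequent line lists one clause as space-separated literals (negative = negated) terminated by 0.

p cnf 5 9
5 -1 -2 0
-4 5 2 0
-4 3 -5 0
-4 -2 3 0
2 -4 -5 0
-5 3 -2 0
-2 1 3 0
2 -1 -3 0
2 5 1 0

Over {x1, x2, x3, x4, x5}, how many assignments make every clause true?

10

There are 2^5 = 32 truth assignments over (x1, x2, x3, x4, x5).
Split on x3. With x3 = True, the clauses containing x3 are satisfied and ¬x3 drops from the rest; 7 of the 2^4 = 16 assignments to the other variables satisfy what remains.
With x3 = False, by the same count on the reduced clause set, 3 assignments work.
(One model: x1=F, x2=F, x3=F, x4=F, x5=T.)
Total: 7 + 3 = 10.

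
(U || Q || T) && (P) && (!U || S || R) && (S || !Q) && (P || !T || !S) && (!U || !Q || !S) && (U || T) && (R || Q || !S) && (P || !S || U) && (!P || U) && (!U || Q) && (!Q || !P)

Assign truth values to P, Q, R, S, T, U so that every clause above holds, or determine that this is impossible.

UNSATISFIABLE

The clause (P) is unit, so P = true.
The clause (U) is unit, so U = true.
The clause (Q) is unit, so Q = true.
Now (!Q) is unsatisfied and unit — conflict.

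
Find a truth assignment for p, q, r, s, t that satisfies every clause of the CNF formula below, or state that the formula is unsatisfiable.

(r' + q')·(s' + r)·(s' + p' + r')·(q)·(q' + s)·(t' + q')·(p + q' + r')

UNSATISFIABLE

From the singleton clause (q), q = 1.
From the singleton clause (r'), r = 0.
From the singleton clause (s'), s = 0.
That conflicts with the unit clause (s).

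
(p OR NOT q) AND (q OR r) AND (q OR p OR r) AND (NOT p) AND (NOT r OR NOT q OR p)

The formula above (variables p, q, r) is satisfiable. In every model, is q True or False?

Suppose q = true.
Unit clause (p) forces p = true.
But (NOT p) is also a unit clause — contradiction.
So every satisfying assignment has q = False.

False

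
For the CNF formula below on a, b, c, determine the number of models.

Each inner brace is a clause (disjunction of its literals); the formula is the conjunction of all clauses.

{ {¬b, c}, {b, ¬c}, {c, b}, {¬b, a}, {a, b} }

1

There are 2^3 = 8 truth assignments over (a, b, c).
Check each against the 5 clauses (columns in the order a, b, c):
  F F F  ✗ fails (c ∨ b)
  F F T  ✗ fails (b ∨ ¬c)
  F T F  ✗ fails (¬b ∨ c)
  F T T  ✗ fails (¬b ∨ a)
  T F F  ✗ fails (c ∨ b)
  T F T  ✗ fails (b ∨ ¬c)
  T T F  ✗ fails (¬b ∨ c)
  T T T  ✓ satisfies all
1 of the 8 rows is a model.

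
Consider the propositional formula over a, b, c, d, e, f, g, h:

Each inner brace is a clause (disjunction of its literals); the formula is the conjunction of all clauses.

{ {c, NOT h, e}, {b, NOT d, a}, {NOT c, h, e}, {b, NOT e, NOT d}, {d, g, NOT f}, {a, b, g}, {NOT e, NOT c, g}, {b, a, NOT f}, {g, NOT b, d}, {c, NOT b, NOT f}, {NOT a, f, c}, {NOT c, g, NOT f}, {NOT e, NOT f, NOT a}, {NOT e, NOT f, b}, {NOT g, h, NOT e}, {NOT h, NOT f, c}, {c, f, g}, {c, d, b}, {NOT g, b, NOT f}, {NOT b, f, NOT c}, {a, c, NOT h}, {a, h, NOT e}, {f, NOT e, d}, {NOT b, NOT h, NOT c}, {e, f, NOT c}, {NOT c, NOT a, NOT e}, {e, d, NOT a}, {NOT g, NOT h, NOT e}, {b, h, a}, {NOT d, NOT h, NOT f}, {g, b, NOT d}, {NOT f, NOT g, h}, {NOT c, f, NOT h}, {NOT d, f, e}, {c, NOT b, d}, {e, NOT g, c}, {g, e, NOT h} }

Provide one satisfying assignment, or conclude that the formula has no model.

Branch on c: set c = true.
Branch on h: set h = true.
The clause (NOT b) is unit, so b = false.
The clause (f) is unit, so f = true.
The clause (a) is unit, so a = true.
The clause (g) is unit, so g = true.
Now (NOT g) is unsatisfied and unit — conflict.
So h must be the other value — set h = false.
The clause (e) is unit, so e = true.
The clause (g) is unit, so g = true.
Now (NOT g) is unsatisfied and unit — conflict.
Neither h = true nor h = false works.
So c must be the other value — set c = false.
Branch on h: set h = false.
Branch on b: set b = false.
The clause (d) is unit, so d = true.
The clause (a) is unit, so a = true.
The clause (NOT e) is unit, so e = false.
The clause (f) is unit, so f = true.
The clause (NOT g) is unit, so g = false.
Now (g) is unsatisfied and unit — conflict.
So b must be the other value — set b = true.
The clause (NOT f) is unit, so f = false.
The clause (NOT a) is unit, so a = false.
The clause (g) is unit, so g = true.
The clause (NOT e) is unit, so e = false.
Now (e) is unsatisfied and unit — conflict.
Neither b = true nor b = false works.
So h must be the other value — set h = true.
The clause (e) is unit, so e = true.
The clause (NOT f) is unit, so f = false.
The clause (NOT a) is unit, so a = false.
Now (a) is unsatisfied and unit — conflict.
Neither h = true nor h = false works.
Neither c = true nor c = false works.

UNSATISFIABLE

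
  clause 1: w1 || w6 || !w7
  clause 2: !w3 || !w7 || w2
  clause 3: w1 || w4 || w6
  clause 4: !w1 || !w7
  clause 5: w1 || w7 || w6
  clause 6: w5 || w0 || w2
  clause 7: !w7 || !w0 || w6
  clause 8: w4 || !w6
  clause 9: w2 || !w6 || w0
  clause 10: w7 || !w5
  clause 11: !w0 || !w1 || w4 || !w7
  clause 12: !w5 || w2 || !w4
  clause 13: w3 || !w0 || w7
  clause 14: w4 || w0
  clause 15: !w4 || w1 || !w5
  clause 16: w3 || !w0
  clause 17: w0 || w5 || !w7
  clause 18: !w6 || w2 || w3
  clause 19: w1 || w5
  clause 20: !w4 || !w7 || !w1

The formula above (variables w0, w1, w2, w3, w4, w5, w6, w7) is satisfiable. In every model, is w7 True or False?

False

Suppose w7 = true.
From the singleton clause (!w1), w1 = false.
From the singleton clause (w6), w6 = true.
From the singleton clause (w4), w4 = true.
From the singleton clause (!w5), w5 = false.
But (w5) is also a unit clause — contradiction.
So every satisfying assignment has w7 = False.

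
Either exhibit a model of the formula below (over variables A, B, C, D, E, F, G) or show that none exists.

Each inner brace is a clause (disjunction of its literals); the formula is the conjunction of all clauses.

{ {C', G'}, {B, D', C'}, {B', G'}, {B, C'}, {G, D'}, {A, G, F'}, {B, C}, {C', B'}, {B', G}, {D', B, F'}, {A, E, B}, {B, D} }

Suppose C = 0.
The clause (B) is unit, so B = 1.
The clause (G') is unit, so G = 0.
That conflicts with the unit clause (G).
So C must be the other value — set C = 1.
The clause (G') is unit, so G = 0.
The clause (B) is unit, so B = 1.
That conflicts with the unit clause (B').
Both values of C lead to a conflict.

UNSATISFIABLE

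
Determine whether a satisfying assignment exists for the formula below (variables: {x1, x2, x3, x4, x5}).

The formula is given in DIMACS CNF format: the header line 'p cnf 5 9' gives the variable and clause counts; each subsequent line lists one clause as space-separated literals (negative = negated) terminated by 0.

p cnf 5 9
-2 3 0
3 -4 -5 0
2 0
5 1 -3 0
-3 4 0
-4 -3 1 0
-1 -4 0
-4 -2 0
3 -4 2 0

From the singleton clause (x2), x2 = True.
From the singleton clause (x3), x3 = True.
From the singleton clause (x4), x4 = True.
Now (¬x4) is unsatisfied and unit — conflict.
No assignment satisfies every clause.

No, unsatisfiable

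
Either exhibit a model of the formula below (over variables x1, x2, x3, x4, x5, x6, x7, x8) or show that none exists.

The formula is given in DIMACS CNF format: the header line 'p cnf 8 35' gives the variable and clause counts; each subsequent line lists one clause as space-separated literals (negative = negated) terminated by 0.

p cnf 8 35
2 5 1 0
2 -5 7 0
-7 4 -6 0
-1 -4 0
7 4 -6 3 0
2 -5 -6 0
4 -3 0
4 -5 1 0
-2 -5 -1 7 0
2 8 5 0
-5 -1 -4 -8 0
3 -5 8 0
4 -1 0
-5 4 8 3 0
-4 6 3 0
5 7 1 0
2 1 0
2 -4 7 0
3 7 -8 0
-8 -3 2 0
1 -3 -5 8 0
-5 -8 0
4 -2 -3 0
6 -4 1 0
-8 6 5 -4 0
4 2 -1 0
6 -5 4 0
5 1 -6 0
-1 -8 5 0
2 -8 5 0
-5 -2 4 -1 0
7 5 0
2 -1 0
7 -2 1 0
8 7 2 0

x1: False,  x2: True,  x3: False,  x4: False,  x5: False,  x6: False,  x7: True,  x8: True

Suppose x1 = False.
(x2) alone gives x2 = True.
(x7) alone gives x7 = True.
Suppose x4 = False.
(¬x6) alone gives x6 = False.
(¬x3) alone gives x3 = False.
(¬x5) alone gives x5 = False.
Every clause is now satisfied; x8 is unconstrained.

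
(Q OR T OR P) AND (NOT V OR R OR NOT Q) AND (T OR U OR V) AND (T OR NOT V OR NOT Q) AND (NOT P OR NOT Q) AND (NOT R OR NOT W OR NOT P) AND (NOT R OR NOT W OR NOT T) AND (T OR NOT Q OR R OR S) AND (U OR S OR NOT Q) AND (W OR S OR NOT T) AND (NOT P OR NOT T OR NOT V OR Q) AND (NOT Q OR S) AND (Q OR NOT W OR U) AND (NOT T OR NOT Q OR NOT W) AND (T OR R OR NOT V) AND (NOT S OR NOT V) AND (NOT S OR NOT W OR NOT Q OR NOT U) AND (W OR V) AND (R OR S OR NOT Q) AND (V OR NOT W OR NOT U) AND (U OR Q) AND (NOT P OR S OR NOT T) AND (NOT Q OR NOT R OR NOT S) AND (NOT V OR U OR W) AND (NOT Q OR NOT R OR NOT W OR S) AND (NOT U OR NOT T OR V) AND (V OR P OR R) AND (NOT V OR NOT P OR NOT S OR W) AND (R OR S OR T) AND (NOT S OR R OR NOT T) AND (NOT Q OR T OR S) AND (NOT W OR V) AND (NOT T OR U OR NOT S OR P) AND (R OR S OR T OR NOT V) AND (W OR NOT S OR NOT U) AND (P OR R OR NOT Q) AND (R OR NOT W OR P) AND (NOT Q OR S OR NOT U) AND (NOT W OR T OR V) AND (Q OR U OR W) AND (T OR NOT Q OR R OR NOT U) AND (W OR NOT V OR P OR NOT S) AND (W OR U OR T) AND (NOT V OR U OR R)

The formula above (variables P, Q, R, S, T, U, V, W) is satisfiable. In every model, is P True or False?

True

Suppose P = false.
Case Q = true:
Unit clause (S) forces S = true.
Unit clause (NOT V) forces V = false.
Unit clause (W) forces W = true.
Now (NOT W) is unsatisfied and unit — conflict.
Backtrack on Q: now try Q = false.
Unit clause (T) forces T = true.
Unit clause (U) forces U = true.
Unit clause (V) forces V = true.
Unit clause (NOT S) forces S = false.
Unit clause (W) forces W = true.
Unit clause (NOT R) forces R = false.
Now (R) is unsatisfied and unit — conflict.
Either choice for Q ends in contradiction.
So every satisfying assignment has P = True.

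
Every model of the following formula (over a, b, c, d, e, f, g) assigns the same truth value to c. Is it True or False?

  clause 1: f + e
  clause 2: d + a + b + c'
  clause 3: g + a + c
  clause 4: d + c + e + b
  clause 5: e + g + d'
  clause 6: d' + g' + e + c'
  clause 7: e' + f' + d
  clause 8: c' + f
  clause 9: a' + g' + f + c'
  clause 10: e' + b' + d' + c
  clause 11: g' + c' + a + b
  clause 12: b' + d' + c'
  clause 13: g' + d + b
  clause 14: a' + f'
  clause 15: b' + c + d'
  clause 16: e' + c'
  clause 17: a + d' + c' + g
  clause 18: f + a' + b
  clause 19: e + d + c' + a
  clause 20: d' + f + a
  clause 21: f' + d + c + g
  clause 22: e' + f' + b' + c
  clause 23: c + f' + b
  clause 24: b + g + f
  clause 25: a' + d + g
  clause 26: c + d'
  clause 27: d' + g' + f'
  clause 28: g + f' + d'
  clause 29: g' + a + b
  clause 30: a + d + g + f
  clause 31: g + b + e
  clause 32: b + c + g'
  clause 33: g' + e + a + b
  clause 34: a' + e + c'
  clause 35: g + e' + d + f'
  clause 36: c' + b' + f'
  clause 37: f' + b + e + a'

False

Suppose c = 1.
Unit clause (f) forces f = 1.
Unit clause (a') forces a = 0.
Unit clause (e') forces e = 0.
Unit clause (d) forces d = 1.
Unit clause (g) forces g = 1.
That conflicts with the unit clause (g').
So every satisfying assignment has c = False.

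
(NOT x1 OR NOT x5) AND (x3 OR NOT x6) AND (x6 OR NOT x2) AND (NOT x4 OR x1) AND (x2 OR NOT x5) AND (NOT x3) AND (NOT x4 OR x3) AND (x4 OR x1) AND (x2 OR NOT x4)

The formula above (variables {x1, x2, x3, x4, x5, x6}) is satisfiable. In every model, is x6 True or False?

False

Suppose x6 = true.
The clause (x3) is unit, so x3 = true.
But (NOT x3) is also a unit clause — contradiction.
So every satisfying assignment has x6 = False.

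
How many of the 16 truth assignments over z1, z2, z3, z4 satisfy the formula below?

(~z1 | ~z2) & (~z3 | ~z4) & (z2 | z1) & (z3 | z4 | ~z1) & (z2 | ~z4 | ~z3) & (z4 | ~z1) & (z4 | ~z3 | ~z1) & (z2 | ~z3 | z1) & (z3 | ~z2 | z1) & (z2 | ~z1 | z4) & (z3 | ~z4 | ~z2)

2

There are 2^4 = 16 truth assignments over (z1, z2, z3, z4).
Split on z2. With z2 = 1, the clauses containing z2 are satisfied and ~z2 drops from the rest; 1 of the 2^3 = 8 assignments to the other variables satisfy what remains.
With z2 = 0, by the same count on the reduced clause set, 1 assignment works.
Total: 1 + 1 = 2.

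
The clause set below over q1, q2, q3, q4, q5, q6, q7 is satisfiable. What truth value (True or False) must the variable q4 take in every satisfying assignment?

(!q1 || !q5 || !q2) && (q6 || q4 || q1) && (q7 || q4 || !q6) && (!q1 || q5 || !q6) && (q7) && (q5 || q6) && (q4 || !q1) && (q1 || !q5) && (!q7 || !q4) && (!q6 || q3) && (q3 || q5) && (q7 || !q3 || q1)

False

Suppose q4 = true.
From the singleton clause (q7), q7 = true.
But (!q7) is also a unit clause — contradiction.
So every satisfying assignment has q4 = False.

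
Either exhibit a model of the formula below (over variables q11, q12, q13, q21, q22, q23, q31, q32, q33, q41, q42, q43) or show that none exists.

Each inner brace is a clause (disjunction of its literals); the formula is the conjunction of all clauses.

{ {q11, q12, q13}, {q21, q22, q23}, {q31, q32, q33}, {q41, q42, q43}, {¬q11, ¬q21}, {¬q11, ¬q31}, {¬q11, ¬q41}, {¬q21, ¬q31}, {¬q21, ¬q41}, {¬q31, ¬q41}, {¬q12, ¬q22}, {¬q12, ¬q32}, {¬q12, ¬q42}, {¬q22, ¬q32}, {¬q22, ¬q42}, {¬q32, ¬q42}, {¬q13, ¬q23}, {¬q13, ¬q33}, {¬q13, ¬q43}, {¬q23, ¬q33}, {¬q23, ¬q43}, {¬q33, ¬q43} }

Suppose q11 = False.
Suppose q12 = True.
From the singleton clause (¬q22), q22 = False.
From the singleton clause (¬q32), q32 = False.
From the singleton clause (¬q42), q42 = False.
Suppose q21 = True.
From the singleton clause (¬q31), q31 = False.
From the singleton clause (q33), q33 = True.
From the singleton clause (¬q41), q41 = False.
From the singleton clause (q43), q43 = True.
That conflicts with the unit clause (¬q43).
That branch fails; take q21 = False instead.
From the singleton clause (q23), q23 = True.
From the singleton clause (¬q13), q13 = False.
From the singleton clause (¬q33), q33 = False.
From the singleton clause (q31), q31 = True.
From the singleton clause (¬q41), q41 = False.
From the singleton clause (q43), q43 = True.
That conflicts with the unit clause (¬q43).
Both values of q21 lead to a conflict.
That branch fails; take q12 = False instead.
From the singleton clause (q13), q13 = True.
From the singleton clause (¬q23), q23 = False.
From the singleton clause (¬q33), q33 = False.
From the singleton clause (¬q43), q43 = False.
Suppose q21 = True.
From the singleton clause (¬q31), q31 = False.
From the singleton clause (q32), q32 = True.
From the singleton clause (¬q41), q41 = False.
From the singleton clause (q42), q42 = True.
That conflicts with the unit clause (¬q42).
That branch fails; take q21 = False instead.
From the singleton clause (q22), q22 = True.
From the singleton clause (¬q32), q32 = False.
From the singleton clause (q31), q31 = True.
From the singleton clause (¬q41), q41 = False.
From the singleton clause (q42), q42 = True.
That conflicts with the unit clause (¬q42).
Both values of q21 lead to a conflict.
Both values of q12 lead to a conflict.
That branch fails; take q11 = True instead.
From the singleton clause (¬q21), q21 = False.
From the singleton clause (¬q31), q31 = False.
From the singleton clause (¬q41), q41 = False.
Suppose q22 = True.
From the singleton clause (¬q12), q12 = False.
From the singleton clause (¬q32), q32 = False.
From the singleton clause (q33), q33 = True.
From the singleton clause (¬q42), q42 = False.
From the singleton clause (q43), q43 = True.
That conflicts with the unit clause (¬q43).
That branch fails; take q22 = False instead.
From the singleton clause (q23), q23 = True.
From the singleton clause (¬q13), q13 = False.
From the singleton clause (¬q33), q33 = False.
From the singleton clause (q32), q32 = True.
From the singleton clause (¬q12), q12 = False.
From the singleton clause (¬q42), q42 = False.
From the singleton clause (q43), q43 = True.
That conflicts with the unit clause (¬q43).
Both values of q22 lead to a conflict.
Both values of q11 lead to a conflict.

UNSATISFIABLE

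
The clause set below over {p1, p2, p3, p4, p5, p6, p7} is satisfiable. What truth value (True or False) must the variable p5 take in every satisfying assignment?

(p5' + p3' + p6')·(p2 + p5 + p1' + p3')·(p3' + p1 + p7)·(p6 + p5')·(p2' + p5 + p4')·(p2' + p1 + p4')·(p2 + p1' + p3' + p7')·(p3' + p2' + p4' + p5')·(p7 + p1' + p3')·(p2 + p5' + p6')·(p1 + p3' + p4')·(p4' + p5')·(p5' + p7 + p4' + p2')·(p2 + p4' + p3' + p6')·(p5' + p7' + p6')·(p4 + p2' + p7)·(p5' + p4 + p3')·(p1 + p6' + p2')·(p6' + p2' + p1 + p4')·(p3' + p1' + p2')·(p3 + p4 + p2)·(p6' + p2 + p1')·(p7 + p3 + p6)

False

Suppose p5 = 1.
Unit clause (p6) forces p6 = 1.
Unit clause (p3') forces p3 = 0.
Unit clause (p2) forces p2 = 1.
Unit clause (p4') forces p4 = 0.
Unit clause (p7') forces p7 = 0.
Now (p7) is unsatisfied and unit — conflict.
So every satisfying assignment has p5 = False.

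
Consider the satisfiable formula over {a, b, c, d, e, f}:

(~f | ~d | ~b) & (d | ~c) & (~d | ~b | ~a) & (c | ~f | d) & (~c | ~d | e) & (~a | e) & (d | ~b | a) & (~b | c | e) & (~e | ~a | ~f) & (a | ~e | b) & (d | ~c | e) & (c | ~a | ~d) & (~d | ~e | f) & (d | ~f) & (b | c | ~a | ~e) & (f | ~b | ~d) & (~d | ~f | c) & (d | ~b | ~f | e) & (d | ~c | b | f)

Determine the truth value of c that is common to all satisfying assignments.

Suppose c = 1.
The clause (d) is unit, so d = 1.
The clause (e) is unit, so e = 1.
The clause (f) is unit, so f = 1.
The clause (~b) is unit, so b = 0.
The clause (~a) is unit, so a = 0.
But (a) is also a unit clause — contradiction.
So every satisfying assignment has c = False.

False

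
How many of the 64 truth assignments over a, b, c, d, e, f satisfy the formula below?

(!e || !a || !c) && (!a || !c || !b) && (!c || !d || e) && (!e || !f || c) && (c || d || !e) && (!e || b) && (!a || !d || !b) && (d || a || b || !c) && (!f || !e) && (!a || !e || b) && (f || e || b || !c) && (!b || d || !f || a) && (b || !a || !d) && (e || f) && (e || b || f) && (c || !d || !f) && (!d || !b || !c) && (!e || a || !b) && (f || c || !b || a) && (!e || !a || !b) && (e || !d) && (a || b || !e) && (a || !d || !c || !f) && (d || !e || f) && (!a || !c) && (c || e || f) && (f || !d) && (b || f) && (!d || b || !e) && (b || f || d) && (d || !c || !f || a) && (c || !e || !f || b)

There are 2^6 = 64 truth assignments over (a, b, c, d, e, f).
Split on d. With d = true, the clauses containing d are satisfied and !d drops from the rest; 0 of the 2^5 = 32 assignments to the other variables satisfy what remains.
With d = false, by the same count on the reduced clause set, 3 assignments work.
Total: 0 + 3 = 3.

3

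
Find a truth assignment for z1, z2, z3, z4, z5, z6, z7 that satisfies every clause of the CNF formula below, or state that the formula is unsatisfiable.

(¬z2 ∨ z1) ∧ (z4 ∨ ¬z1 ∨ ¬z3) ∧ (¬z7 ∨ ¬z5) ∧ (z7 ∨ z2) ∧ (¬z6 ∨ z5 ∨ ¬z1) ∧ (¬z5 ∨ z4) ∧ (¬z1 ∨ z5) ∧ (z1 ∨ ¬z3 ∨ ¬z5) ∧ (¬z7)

z1 ↦ True; z2 ↦ True; z3 ↦ True; z4 ↦ True; z5 ↦ True; z6 ↦ True; z7 ↦ False

(¬z7) alone gives z7 = False.
(z2) alone gives z2 = True.
(z1) alone gives z1 = True.
(z5) alone gives z5 = True.
(z4) alone gives z4 = True.
All clauses hold; z3, z6 can take either value.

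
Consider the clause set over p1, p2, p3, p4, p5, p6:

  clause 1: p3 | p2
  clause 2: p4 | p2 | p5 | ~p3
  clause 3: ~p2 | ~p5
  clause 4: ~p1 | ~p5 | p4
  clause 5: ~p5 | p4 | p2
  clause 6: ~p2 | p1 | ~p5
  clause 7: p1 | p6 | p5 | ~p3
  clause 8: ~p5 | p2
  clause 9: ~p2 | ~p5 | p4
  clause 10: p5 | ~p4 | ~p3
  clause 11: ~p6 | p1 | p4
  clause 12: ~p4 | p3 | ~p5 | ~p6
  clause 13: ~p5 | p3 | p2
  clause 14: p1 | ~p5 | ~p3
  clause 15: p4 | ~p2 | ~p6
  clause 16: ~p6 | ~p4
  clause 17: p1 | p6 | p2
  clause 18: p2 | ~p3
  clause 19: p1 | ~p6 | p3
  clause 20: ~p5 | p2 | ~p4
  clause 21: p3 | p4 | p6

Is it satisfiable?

Branch on p3: set p3 = 0.
From the singleton clause (p2), p2 = 1.
From the singleton clause (~p5), p5 = 0.
Branch on p4: set p4 = 1.
From the singleton clause (~p6), p6 = 0.
All clauses hold; p1 can take either value.
A satisfying assignment: p1 ↦ 0; p2 ↦ 1; p3 ↦ 0; p4 ↦ 1; p5 ↦ 0; p6 ↦ 0.

Yes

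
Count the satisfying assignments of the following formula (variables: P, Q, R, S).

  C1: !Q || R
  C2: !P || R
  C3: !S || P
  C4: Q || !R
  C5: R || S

There are 2^4 = 16 truth assignments over (P, Q, R, S).
Check each against the 5 clauses (columns in the order P, Q, R, S):
  F F F F  ✗ fails (R || S)
  F F F T  ✗ fails (!S || P)
  F F T F  ✗ fails (Q || !R)
  F F T T  ✗ fails (!S || P)
  F T F F  ✗ fails (!Q || R)
  F T F T  ✗ fails (!Q || R)
  F T T F  ✓ satisfies all
  F T T T  ✗ fails (!S || P)
  T F F F  ✗ fails (!P || R)
  T F F T  ✗ fails (!P || R)
  T F T F  ✗ fails (Q || !R)
  T F T T  ✗ fails (Q || !R)
  T T F F  ✗ fails (!Q || R)
  T T F T  ✗ fails (!Q || R)
  T T T F  ✓ satisfies all
  T T T T  ✓ satisfies all
3 of the 16 rows are models.

3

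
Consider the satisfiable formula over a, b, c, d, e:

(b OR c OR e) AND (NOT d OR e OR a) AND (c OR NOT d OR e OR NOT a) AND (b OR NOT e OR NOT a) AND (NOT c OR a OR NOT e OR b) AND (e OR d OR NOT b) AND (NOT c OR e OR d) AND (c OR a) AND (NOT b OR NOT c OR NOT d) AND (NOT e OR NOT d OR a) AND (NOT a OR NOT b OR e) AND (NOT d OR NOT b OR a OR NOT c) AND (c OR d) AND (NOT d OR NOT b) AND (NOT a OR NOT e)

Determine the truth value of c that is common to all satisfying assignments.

True

Suppose c = false.
From the singleton clause (a), a = true.
From the singleton clause (d), d = true.
From the singleton clause (e), e = true.
But (NOT e) is also a unit clause — contradiction.
So every satisfying assignment has c = True.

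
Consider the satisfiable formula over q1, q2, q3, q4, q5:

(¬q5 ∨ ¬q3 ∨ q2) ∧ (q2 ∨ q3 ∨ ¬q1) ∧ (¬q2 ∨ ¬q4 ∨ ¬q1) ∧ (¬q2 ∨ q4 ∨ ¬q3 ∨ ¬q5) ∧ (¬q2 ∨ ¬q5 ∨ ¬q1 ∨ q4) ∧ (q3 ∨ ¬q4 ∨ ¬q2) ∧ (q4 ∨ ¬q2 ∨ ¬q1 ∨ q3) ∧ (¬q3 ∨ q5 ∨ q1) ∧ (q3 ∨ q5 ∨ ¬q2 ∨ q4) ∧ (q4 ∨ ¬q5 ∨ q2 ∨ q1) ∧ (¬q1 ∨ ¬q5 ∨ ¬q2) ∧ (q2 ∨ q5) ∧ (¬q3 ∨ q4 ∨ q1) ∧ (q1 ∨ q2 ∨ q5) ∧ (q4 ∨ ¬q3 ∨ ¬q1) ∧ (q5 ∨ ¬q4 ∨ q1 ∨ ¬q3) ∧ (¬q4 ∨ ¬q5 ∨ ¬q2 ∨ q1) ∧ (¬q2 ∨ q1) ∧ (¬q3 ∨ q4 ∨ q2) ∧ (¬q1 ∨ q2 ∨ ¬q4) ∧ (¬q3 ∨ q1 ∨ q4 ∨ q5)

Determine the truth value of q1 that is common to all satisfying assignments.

Suppose q1 = True.
Case q2 = True:
The clause (¬q4) is unit, so q4 = False.
The clause (¬q5) is unit, so q5 = False.
The clause (q3) is unit, so q3 = True.
But (¬q3) is also a unit clause — contradiction.
So q2 must be the other value — set q2 = False.
The clause (q3) is unit, so q3 = True.
The clause (¬q5) is unit, so q5 = False.
But (q5) is also a unit clause — contradiction.
Neither q2 = True nor q2 = False works.
So every satisfying assignment has q1 = False.

False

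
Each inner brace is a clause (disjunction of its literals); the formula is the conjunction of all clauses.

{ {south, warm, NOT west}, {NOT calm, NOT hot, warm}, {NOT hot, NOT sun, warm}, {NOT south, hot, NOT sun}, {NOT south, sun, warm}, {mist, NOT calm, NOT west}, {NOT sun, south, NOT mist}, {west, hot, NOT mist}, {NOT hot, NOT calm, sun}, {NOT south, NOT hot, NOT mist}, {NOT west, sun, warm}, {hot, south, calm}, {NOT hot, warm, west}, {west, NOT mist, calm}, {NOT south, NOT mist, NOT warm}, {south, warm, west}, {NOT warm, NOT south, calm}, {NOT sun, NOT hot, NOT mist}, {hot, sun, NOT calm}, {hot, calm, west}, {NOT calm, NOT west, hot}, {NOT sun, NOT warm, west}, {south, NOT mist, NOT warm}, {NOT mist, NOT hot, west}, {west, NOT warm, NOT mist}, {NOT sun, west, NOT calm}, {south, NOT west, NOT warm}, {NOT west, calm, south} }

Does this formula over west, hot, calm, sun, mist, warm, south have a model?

Case south = false:
Case warm = true:
The clause (NOT mist) is unit, so mist = false.
The clause (NOT west) is unit, so west = false.
The clause (NOT sun) is unit, so sun = false.
Case hot = true:
The clause (NOT calm) is unit, so calm = false.
Every clause now holds.
A satisfying assignment: west=false; hot=true; calm=false; sun=false; mist=false; warm=true; south=false.

Yes, satisfiable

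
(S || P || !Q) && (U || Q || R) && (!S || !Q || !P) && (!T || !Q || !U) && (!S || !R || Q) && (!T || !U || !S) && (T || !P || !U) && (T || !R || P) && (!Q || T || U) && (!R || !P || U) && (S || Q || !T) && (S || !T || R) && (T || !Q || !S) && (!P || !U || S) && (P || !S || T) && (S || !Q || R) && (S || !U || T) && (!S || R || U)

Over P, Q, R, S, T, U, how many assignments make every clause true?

There are 2^6 = 64 truth assignments over (P, Q, R, S, T, U).
Split on U. With U = true, the clauses containing U are satisfied and !U drops from the rest; 0 of the 2^5 = 32 assignments to the other variables satisfy what remains.
With U = false, by the same count on the reduced clause set, 1 assignment works.
Total: 0 + 1 = 1.

1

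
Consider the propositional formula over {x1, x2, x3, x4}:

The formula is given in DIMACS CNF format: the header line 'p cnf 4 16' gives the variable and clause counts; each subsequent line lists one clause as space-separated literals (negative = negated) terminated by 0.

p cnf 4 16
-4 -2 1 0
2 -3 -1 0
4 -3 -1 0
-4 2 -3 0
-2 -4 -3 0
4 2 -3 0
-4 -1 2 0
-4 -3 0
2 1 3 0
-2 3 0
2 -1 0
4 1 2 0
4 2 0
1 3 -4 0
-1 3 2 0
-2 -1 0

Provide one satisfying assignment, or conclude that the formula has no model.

x1: False, x2: True, x3: True, x4: False

Suppose x4 = False.
The clause (x2) is unit, so x2 = True.
The clause (x3) is unit, so x3 = True.
The clause (¬x1) is unit, so x1 = False.
Every clause now holds.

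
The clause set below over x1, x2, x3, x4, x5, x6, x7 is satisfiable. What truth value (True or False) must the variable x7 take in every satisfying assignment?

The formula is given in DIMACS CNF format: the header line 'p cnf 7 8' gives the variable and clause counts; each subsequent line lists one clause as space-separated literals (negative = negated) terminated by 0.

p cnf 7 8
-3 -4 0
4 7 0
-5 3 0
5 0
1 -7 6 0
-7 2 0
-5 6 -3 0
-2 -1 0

True

Suppose x7 = False.
The clause (x4) is unit, so x4 = True.
The clause (¬x3) is unit, so x3 = False.
The clause (¬x5) is unit, so x5 = False.
But (x5) is also a unit clause — contradiction.
So every satisfying assignment has x7 = True.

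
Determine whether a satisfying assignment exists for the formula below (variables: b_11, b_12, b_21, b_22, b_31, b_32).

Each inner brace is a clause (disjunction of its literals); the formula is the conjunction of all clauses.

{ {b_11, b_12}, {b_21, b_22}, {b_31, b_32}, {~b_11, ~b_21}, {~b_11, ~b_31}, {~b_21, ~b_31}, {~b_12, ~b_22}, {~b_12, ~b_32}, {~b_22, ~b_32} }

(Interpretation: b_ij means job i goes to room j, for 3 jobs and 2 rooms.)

No

Branch on b_11: set b_11 = 1.
Unit clause (~b_21) forces b_21 = 0.
Unit clause (b_22) forces b_22 = 1.
Unit clause (~b_31) forces b_31 = 0.
Unit clause (b_32) forces b_32 = 1.
That conflicts with the unit clause (~b_32).
Backtrack on b_11: now try b_11 = 0.
Unit clause (b_12) forces b_12 = 1.
Unit clause (~b_22) forces b_22 = 0.
Unit clause (b_21) forces b_21 = 1.
Unit clause (~b_31) forces b_31 = 0.
Unit clause (b_32) forces b_32 = 1.
That conflicts with the unit clause (~b_32).
Both values of b_11 lead to a conflict.
No assignment satisfies every clause.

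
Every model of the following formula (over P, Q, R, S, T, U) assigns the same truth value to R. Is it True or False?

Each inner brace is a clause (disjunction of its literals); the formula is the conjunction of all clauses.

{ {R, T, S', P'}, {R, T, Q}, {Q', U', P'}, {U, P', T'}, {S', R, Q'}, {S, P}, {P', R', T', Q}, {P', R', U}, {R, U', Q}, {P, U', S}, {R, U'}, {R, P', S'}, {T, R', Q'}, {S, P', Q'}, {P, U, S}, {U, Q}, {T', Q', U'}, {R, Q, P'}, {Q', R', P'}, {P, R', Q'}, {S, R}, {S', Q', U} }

True

Suppose R = 0.
The clause (U') is unit, so U = 0.
The clause (Q) is unit, so Q = 1.
The clause (S') is unit, so S = 0.
But (S) is also a unit clause — contradiction.
So every satisfying assignment has R = True.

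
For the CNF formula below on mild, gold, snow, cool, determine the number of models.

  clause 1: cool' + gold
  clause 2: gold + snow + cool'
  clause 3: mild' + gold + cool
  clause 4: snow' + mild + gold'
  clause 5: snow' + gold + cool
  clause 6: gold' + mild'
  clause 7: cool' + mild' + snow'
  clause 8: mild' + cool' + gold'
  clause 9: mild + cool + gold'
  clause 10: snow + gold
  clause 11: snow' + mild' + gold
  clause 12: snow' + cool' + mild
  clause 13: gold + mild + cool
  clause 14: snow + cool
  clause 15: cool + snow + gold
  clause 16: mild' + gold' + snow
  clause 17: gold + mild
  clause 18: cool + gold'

There are 2^4 = 16 truth assignments over (mild, gold, snow, cool).
Check each against the 18 clauses (columns in the order mild, gold, snow, cool):
  F F F F  ✗ fails (snow + gold)
  F F F T  ✗ fails (cool' + gold)
  F F T F  ✗ fails (snow' + gold + cool)
  F F T T  ✗ fails (cool' + gold)
  F T F F  ✗ fails (mild + cool + gold')
  F T F T  ✓ satisfies all
  F T T F  ✗ fails (snow' + mild + gold')
  F T T T  ✗ fails (snow' + mild + gold')
  T F F F  ✗ fails (mild' + gold + cool)
  T F F T  ✗ fails (cool' + gold)
  T F T F  ✗ fails (mild' + gold + cool)
  T F T T  ✗ fails (cool' + gold)
  T T F F  ✗ fails (gold' + mild')
  T T F T  ✗ fails (gold' + mild')
  T T T F  ✗ fails (gold' + mild')
  T T T T  ✗ fails (gold' + mild')
1 of the 16 rows is a model.

1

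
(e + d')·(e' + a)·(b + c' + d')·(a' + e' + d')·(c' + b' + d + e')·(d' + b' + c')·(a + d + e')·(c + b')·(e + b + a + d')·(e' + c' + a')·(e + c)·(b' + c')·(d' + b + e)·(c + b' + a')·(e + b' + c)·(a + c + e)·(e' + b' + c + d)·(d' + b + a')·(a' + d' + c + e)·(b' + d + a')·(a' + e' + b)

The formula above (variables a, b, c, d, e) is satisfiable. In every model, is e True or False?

False

Suppose e = 1.
From the singleton clause (a), a = 1.
From the singleton clause (d'), d = 0.
From the singleton clause (c'), c = 0.
From the singleton clause (b'), b = 0.
Now (b) is unsatisfied and unit — conflict.
So every satisfying assignment has e = False.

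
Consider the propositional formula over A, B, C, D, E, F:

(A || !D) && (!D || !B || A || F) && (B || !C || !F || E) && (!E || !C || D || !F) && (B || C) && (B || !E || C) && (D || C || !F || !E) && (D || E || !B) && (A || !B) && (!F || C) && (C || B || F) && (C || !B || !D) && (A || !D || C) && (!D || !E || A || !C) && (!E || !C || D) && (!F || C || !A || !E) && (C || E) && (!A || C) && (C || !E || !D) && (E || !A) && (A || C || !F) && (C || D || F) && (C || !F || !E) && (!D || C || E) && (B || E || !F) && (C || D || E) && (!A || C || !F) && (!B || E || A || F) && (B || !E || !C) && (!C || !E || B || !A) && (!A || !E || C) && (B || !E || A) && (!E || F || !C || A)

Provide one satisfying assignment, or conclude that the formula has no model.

Try A = false.
(!D) alone gives D = false.
(!B) alone gives B = false.
(C) alone gives C = true.
(!E) alone gives E = false.
(!F) alone gives F = false.
Every clause now holds.

A ↦ false, B ↦ false, C ↦ true, D ↦ false, E ↦ false, F ↦ false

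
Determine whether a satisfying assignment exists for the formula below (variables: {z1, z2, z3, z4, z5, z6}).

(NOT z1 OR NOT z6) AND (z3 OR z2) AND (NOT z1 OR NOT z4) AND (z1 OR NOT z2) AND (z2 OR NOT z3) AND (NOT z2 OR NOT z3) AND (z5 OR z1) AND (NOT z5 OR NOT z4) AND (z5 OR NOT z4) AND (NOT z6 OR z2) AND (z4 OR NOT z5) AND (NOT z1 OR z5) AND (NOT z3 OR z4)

No

Branch on z1: set z1 = false.
(NOT z2) alone gives z2 = false.
(z3) alone gives z3 = true.
Now (NOT z3) is unsatisfied and unit — conflict.
Undo z1 and try z1 = true.
(NOT z6) alone gives z6 = false.
(NOT z4) alone gives z4 = false.
(NOT z5) alone gives z5 = false.
Now (z5) is unsatisfied and unit — conflict.
Both values of z1 lead to a conflict.
No assignment satisfies every clause.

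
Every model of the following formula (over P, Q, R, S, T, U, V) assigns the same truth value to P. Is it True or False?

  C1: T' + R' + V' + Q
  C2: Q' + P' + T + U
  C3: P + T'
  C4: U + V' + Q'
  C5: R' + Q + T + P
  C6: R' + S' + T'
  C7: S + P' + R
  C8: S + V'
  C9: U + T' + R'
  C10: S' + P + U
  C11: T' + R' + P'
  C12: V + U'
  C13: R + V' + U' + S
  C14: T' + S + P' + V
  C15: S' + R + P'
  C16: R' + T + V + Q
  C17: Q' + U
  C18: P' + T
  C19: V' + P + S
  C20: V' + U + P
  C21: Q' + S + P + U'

False

Suppose P = 1.
The clause (T) is unit, so T = 1.
The clause (R') is unit, so R = 0.
The clause (S) is unit, so S = 1.
That conflicts with the unit clause (S').
So every satisfying assignment has P = False.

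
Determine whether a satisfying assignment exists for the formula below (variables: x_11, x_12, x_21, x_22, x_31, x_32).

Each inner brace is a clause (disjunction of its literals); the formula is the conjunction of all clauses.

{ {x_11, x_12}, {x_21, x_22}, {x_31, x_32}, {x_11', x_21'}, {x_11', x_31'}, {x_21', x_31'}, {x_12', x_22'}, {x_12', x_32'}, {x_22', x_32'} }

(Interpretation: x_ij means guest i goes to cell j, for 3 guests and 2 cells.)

No, unsatisfiable

Branch on x_11: set x_11 = 1.
From the singleton clause (x_21'), x_21 = 0.
From the singleton clause (x_22), x_22 = 1.
From the singleton clause (x_31'), x_31 = 0.
From the singleton clause (x_32), x_32 = 1.
That conflicts with the unit clause (x_32').
That branch fails; take x_11 = 0 instead.
From the singleton clause (x_12), x_12 = 1.
From the singleton clause (x_22'), x_22 = 0.
From the singleton clause (x_21), x_21 = 1.
From the singleton clause (x_31'), x_31 = 0.
From the singleton clause (x_32), x_32 = 1.
That conflicts with the unit clause (x_32').
Either choice for x_11 ends in contradiction.
No assignment satisfies every clause.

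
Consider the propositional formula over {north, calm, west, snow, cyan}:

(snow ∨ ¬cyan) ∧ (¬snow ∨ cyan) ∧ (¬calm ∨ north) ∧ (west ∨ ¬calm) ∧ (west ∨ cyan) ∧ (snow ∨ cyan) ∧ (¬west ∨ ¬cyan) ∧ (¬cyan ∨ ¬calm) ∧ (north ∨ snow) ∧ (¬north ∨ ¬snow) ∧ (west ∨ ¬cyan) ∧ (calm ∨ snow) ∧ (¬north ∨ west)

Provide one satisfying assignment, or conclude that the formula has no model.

Case snow = True:
(cyan) alone gives cyan = True.
(¬west) alone gives west = False.
But (west) is also a unit clause — contradiction.
Backtrack on snow: now try snow = False.
(¬cyan) alone gives cyan = False.
But (cyan) is also a unit clause — contradiction.
Either choice for snow ends in contradiction.

UNSATISFIABLE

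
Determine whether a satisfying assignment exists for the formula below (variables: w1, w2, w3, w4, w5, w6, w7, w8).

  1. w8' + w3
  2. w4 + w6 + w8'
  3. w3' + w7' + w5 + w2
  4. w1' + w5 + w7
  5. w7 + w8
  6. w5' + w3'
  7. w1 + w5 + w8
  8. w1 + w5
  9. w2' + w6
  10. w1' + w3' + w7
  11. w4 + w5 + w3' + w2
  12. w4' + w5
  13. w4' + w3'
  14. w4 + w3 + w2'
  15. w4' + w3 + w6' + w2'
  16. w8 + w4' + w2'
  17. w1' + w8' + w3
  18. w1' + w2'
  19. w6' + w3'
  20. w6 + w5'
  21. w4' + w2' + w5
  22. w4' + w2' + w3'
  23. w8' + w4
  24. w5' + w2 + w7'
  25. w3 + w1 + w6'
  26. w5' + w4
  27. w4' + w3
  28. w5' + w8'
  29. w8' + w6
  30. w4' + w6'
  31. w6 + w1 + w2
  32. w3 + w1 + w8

Try w8 = 0.
From the singleton clause (w7), w7 = 1.
Try w5 = 0.
From the singleton clause (w1), w1 = 1.
From the singleton clause (w4'), w4 = 0.
From the singleton clause (w2'), w2 = 0.
From the singleton clause (w3'), w3 = 0.
No clause remains; w6 is free.
A satisfying assignment: w1: 1,  w2: 0,  w3: 0,  w4: 0,  w5: 0,  w6: 1,  w7: 1,  w8: 0.

Yes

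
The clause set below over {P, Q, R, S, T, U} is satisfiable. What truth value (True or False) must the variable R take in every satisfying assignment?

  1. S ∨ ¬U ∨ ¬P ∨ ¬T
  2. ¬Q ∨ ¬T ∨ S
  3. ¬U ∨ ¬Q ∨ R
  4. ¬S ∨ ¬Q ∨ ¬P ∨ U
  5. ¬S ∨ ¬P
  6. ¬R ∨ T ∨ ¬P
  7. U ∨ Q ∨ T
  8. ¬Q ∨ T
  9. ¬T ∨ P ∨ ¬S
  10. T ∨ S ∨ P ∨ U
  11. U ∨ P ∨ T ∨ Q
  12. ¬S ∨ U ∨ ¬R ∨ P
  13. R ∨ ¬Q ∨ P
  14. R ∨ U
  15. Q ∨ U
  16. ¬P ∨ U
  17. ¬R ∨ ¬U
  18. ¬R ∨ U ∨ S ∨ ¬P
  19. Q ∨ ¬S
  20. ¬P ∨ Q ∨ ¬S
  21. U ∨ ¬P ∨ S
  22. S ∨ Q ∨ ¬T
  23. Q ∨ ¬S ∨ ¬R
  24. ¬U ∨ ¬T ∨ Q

Suppose R = True.
The clause (¬U) is unit, so U = False.
The clause (Q) is unit, so Q = True.
The clause (T) is unit, so T = True.
The clause (S) is unit, so S = True.
The clause (¬P) is unit, so P = False.
But (P) is also a unit clause — contradiction.
So every satisfying assignment has R = False.

False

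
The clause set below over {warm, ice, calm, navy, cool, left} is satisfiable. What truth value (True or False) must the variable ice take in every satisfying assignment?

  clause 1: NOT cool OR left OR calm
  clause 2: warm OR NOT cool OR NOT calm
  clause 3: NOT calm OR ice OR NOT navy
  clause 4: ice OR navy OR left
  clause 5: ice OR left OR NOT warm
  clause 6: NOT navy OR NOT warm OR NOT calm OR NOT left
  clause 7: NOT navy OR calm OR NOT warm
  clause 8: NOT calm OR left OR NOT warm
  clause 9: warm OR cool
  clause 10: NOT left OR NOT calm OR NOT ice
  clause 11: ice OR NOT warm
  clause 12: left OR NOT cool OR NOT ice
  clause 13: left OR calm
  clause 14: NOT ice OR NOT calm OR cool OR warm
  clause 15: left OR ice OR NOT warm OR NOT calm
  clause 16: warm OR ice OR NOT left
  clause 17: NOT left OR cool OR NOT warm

Suppose ice = false.
The clause (NOT warm) is unit, so warm = false.
The clause (cool) is unit, so cool = true.
The clause (NOT calm) is unit, so calm = false.
The clause (left) is unit, so left = true.
But (NOT left) is also a unit clause — contradiction.
So every satisfying assignment has ice = True.

True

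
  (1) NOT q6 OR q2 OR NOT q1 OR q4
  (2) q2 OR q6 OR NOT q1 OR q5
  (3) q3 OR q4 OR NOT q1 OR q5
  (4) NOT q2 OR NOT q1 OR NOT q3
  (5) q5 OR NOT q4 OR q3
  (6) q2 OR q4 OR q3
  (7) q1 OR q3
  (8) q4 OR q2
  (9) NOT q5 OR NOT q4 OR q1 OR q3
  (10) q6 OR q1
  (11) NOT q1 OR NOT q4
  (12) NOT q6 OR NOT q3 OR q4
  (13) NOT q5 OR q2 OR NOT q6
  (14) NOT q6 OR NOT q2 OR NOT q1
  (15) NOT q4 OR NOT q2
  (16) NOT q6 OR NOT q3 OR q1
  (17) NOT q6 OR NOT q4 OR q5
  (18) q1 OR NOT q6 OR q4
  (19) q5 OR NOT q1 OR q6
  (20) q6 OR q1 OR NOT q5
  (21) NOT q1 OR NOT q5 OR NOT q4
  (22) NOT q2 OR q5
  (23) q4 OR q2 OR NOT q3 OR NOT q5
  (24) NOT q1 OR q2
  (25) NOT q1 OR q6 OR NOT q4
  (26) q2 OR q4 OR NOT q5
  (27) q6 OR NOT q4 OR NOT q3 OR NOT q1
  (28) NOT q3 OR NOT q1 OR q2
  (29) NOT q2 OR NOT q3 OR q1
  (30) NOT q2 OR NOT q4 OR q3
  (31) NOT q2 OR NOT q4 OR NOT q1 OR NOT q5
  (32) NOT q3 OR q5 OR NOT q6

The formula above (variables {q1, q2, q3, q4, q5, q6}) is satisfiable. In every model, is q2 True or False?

True

Suppose q2 = false.
(q4) alone gives q4 = true.
(NOT q1) alone gives q1 = false.
(q3) alone gives q3 = true.
(q6) alone gives q6 = true.
But (NOT q6) is also a unit clause — contradiction.
So every satisfying assignment has q2 = True.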